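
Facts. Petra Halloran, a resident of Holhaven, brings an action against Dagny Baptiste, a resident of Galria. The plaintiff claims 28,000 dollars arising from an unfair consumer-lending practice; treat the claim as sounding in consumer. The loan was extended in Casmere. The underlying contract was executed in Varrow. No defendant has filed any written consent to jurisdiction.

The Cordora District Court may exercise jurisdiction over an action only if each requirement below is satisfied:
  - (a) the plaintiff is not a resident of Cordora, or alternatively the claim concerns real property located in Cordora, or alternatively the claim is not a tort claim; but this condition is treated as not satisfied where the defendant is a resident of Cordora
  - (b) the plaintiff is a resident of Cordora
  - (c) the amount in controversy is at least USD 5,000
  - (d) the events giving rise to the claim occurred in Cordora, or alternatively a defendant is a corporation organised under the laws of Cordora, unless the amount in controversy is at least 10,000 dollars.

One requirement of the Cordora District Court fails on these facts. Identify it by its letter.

(b)

The Cordora District Court:
  (a) The plaintiff resides in Holhaven, which is not Cordora, so one alternative holds. The exception is not triggered, since the defendant resides in Galria, not Cordora. Met.
  (b) The plaintiff resides in Holhaven, not Cordora. Not met.
  (c) The amount in controversy is 28,000 dollars, which meets the USD 5,000 floor. Satisfied.
  (d) The operative events occurred in Casmere, not Cordora; no defendant is a corporation — every alternative fails. The proviso rescues it, though: the amount in controversy is $28,000, which meets the $10,000 floor. Satisfied.
Only condition (b) fails.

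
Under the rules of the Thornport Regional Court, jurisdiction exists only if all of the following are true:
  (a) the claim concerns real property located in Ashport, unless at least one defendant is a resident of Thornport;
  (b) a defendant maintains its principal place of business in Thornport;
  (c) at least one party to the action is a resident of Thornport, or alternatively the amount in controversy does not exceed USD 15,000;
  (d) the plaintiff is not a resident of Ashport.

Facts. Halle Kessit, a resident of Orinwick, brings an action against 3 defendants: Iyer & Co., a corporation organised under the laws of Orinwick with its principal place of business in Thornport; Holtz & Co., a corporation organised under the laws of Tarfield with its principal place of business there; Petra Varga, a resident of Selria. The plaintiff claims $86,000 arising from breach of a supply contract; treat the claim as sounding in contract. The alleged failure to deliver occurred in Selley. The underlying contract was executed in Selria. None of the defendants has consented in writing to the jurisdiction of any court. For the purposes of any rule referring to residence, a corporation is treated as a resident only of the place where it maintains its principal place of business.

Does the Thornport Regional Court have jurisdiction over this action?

Yes

The Thornport Regional Court:
  (a) The claim does not concern real property. The proviso rescues it, though: Iyer & Co. resides in Thornport. Met.
  (b) Iyer & Co. has its principal place of business in Thornport. Condition met.
  (c) Iyer & Co. resides in Thornport, so one alternative holds. Satisfied.
  (d) The plaintiff resides in Orinwick, which is not Ashport. Condition met.
  → The court has jurisdiction.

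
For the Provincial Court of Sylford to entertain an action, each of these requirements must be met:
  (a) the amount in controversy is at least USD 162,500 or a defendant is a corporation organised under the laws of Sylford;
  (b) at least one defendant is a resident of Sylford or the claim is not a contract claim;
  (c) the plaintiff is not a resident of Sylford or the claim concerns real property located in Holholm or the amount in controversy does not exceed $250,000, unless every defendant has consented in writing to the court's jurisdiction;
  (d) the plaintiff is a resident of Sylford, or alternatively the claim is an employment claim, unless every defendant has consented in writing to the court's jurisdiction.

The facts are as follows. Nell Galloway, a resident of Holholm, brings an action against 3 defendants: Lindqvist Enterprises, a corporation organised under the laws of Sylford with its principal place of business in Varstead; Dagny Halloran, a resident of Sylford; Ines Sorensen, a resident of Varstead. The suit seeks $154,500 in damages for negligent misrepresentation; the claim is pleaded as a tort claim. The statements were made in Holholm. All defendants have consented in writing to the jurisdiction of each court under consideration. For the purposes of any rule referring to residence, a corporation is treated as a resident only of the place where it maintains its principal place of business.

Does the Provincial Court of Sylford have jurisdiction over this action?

Yes

The Provincial Court of Sylford:
  (a) Lindqvist Enterprises is organised under the laws of Sylford — that alternative is enough. Met.
  (b) Dagny Halloran resides in Sylford — that alternative is enough. Met.
  (c) The plaintiff resides in Holholm, which is not Sylford, so one alternative holds. Met.
  (d) The plaintiff resides in Holholm, not Sylford; the claim is a tort claim, not an employment claim — none of the alternatives is met. However, every defendant has filed written consent, so the 'unless' proviso supplies this condition. Satisfied.
  → Every requirement is satisfied — jurisdiction.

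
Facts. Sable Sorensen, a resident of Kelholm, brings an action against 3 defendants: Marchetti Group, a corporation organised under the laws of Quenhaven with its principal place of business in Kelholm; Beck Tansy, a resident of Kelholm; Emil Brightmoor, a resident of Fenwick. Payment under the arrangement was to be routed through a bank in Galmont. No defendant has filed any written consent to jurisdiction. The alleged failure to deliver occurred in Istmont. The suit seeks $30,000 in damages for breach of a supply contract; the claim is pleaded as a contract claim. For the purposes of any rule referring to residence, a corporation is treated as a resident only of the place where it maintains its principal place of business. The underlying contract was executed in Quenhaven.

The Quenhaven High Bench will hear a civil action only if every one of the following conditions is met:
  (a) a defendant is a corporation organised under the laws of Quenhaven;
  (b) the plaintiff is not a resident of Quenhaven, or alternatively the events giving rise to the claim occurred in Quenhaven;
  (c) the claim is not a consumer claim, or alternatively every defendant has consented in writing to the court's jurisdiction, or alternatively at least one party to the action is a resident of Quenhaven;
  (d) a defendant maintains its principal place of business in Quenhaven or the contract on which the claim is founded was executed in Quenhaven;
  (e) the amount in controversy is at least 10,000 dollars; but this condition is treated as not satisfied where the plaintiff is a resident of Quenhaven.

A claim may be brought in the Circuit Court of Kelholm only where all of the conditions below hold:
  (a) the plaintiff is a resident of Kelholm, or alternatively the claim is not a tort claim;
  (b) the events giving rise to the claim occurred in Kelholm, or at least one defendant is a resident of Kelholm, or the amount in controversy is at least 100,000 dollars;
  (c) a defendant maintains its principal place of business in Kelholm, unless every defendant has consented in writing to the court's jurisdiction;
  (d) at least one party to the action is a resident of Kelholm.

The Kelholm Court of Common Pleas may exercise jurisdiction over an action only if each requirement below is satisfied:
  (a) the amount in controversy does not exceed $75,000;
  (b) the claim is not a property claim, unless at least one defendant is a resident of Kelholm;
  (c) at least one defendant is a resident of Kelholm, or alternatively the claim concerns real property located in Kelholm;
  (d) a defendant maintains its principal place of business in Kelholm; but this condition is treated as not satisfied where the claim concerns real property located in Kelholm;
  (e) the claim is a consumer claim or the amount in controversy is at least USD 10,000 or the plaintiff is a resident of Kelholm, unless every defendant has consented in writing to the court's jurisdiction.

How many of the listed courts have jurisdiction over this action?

The Quenhaven High Bench:
  (a) Marchetti Group is organised under the laws of Quenhaven. Condition met.
  (b) The plaintiff resides in Kelholm, which is not Quenhaven, which satisfies one of the alternatives. Condition met.
  (c) The claim is a contract claim, not a consumer claim, so one alternative holds. Condition met.
  (d) The contract was executed in Quenhaven, which satisfies one of the alternatives. Met.
  (e) The amount in controversy is 30,000 dollars, which meets the USD 10,000 floor. The exception is not triggered, since the plaintiff resides in Kelholm, not Quenhaven. Satisfied.
  → Jurisdiction lies.
The Circuit Court of Kelholm:
  (a) The plaintiff resides in Kelholm, which satisfies one of the alternatives. Satisfied.
  (b) Marchetti Group resides in Kelholm, so one alternative holds. Met.
  (c) Marchetti Group has its principal place of business in Kelholm. Condition met.
  (d) Sable Sorensen resides in Kelholm. Met.
  → Jurisdiction lies.
The Kelholm Court of Common Pleas:
  (a) The amount in controversy is 30,000 dollars, within the $75,000 ceiling. Satisfied.
  (b) The claim is a contract claim, not a property claim. Satisfied.
  (c) Marchetti Group resides in Kelholm, so one alternative holds. Satisfied.
  (d) Marchetti Group has its principal place of business in Kelholm. The exception is not triggered, since the claim does not concern real property. Met.
  (e) The amount in controversy is USD 30,000, which meets the $10,000 floor — that alternative is enough. Condition met.
  → Jurisdiction lies.
Courts with jurisdiction: the Quenhaven High Bench, the Circuit Court of Kelholm, the Kelholm Court of Common Pleas — 3 in total.

3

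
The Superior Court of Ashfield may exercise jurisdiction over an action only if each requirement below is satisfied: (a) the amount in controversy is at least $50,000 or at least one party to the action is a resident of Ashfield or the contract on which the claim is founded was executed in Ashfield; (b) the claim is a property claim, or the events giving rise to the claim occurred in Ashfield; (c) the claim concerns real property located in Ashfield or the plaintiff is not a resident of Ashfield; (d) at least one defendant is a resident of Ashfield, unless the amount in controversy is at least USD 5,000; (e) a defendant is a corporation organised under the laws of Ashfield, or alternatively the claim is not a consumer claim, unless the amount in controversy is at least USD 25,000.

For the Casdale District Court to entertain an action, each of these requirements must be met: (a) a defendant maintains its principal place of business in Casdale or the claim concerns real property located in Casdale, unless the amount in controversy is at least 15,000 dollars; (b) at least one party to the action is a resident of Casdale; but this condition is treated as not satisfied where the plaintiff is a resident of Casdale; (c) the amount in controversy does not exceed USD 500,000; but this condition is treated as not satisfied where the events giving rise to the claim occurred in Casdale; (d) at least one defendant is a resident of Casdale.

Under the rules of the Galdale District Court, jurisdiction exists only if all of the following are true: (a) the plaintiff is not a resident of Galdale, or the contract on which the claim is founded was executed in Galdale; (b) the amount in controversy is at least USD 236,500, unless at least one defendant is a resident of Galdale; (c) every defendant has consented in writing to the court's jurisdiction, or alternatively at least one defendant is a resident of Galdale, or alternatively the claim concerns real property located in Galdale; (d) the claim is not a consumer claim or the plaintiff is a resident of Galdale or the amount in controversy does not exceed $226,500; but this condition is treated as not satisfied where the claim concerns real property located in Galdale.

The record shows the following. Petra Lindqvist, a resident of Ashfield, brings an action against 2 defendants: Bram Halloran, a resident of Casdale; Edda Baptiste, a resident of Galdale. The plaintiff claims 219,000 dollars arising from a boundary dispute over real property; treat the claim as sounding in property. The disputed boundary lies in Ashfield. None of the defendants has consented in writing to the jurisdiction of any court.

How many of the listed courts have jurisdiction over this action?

3

The Superior Court of Ashfield:
  (a) The amount in controversy is 219,000 dollars, which meets the $50,000 floor, which satisfies one of the alternatives. Condition met.
  (b) The claim is a property claim, so this disjunct is met. Met.
  (c) The property lies in Ashfield, which satisfies one of the alternatives. Condition met.
  (d) No defendant resides in Ashfield (they reside in Casdale, Galdale). The proviso rescues it, though: the amount in controversy is 219,000 dollars, which meets the USD 5,000 floor. Met.
  (e) The claim is a property claim, not a consumer claim, so one alternative holds. Met.
  → Jurisdiction lies.
The Casdale District Court:
  (a) No defendant is a corporation; the property lies in Ashfield, not Casdale — no alternative holds. The proviso rescues it, though: the amount in controversy is $219,000, which meets the 15,000 dollars floor. Met.
  (b) Bram Halloran resides in Casdale. The carve-out does not apply: the plaintiff resides in Ashfield, not Casdale. Condition met.
  (c) The amount in controversy is $219,000, within the 500,000 dollars ceiling. The exception is not triggered, since the operative events occurred in Ashfield, not Casdale. Condition met.
  (d) Bram Halloran resides in Casdale. Condition met.
  → All conditions met; jurisdiction exists.
The Galdale District Court:
  (a) The plaintiff resides in Ashfield, which is not Galdale — that alternative is enough. Condition met.
  (b) The amount in controversy is $219,000, below the $236,500 floor. But Edda Baptiste resides in Galdale, and the 'unless' clause therefore excuses the requirement. Met.
  (c) Edda Baptiste resides in Galdale — that alternative is enough. Satisfied.
  (d) The claim is a property claim, not a consumer claim, which satisfies one of the alternatives. The exception is not triggered, since the property lies in Ashfield, not Galdale. Satisfied.
  → The court has jurisdiction.
Courts with jurisdiction: the Superior Court of Ashfield, the Casdale District Court, the Galdale District Court — 3 in total.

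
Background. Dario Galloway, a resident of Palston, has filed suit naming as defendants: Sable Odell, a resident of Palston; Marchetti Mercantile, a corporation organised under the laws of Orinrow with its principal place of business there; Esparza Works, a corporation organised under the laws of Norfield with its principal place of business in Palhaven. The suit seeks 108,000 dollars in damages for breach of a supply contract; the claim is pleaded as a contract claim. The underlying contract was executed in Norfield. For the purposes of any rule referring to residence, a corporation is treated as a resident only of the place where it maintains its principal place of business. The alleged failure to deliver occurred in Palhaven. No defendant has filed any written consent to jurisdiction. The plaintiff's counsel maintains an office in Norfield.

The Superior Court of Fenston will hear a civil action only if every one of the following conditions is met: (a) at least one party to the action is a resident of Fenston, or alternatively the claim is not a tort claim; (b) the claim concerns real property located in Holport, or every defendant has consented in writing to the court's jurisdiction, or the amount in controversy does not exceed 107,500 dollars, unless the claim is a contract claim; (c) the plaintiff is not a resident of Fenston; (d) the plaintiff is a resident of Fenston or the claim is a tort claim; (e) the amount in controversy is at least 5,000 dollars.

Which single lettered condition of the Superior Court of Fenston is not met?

(d)

The Superior Court of Fenston:
  (a) The claim is a contract claim, not a tort claim, which satisfies one of the alternatives. Met.
  (b) The claim does not concern real property; no such written consent has been filed; the amount in controversy is 108,000 dollars, above the USD 107,500 ceiling — no alternative holds. But the claim is a contract claim, and the 'unless' clause therefore excuses the requirement. Met.
  (c) The plaintiff resides in Palston, which is not Fenston. Satisfied.
  (d) The plaintiff resides in Palston, not Fenston; the claim is a contract claim, not a tort claim — no alternative holds. Not satisfied.
  (e) The amount in controversy is $108,000, which meets the $5,000 floor. Condition met.
Only condition (d) fails.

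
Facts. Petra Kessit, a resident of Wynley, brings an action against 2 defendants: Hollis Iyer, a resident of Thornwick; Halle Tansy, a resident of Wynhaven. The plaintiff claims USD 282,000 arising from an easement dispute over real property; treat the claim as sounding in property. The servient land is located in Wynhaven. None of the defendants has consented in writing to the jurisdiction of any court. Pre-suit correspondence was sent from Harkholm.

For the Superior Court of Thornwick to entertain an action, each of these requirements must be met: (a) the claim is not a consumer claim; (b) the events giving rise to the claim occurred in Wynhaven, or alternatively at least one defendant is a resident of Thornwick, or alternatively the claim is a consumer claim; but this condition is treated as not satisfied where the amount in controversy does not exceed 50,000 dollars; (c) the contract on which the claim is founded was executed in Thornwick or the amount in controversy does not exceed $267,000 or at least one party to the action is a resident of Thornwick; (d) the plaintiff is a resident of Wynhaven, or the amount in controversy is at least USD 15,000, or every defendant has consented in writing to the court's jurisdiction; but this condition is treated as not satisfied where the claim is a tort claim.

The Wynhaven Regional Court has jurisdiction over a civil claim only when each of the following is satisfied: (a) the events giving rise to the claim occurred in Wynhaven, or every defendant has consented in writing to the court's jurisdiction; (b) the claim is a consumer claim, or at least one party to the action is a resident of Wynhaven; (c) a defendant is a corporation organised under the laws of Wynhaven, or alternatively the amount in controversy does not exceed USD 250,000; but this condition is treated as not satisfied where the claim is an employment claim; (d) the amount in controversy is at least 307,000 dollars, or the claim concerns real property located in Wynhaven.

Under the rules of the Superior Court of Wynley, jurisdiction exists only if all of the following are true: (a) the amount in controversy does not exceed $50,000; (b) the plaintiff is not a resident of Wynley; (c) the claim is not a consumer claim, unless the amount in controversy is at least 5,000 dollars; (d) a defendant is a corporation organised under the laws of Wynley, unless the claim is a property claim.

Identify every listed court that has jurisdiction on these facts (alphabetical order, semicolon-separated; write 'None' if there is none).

The Superior Court of Thornwick:
  (a) The claim is a property claim, not a consumer claim. Met.
  (b) The operative events occurred in Wynhaven — that alternative is enough. The carve-out does not apply: the amount in controversy is $282,000, above the USD 50,000 ceiling. Condition met.
  (c) Hollis Iyer resides in Thornwick, so this disjunct is met. Satisfied.
  (d) The amount in controversy is $282,000, which meets the USD 15,000 floor, so one alternative holds. The exception is not triggered, since the claim is a property claim, not a tort claim. Satisfied.
  → The court has jurisdiction.
The Wynhaven Regional Court:
  (a) The operative events occurred in Wynhaven, which satisfies one of the alternatives. Met.
  (b) Halle Tansy resides in Wynhaven, so one alternative holds. Met.
  (c) No defendant is a corporation; the amount in controversy is 282,000 dollars, above the 250,000 dollars ceiling — no alternative holds. Condition not met.
  (d) The property lies in Wynhaven, which satisfies one of the alternatives. Met.
  → At least one condition fails; no jurisdiction.
The Superior Court of Wynley:
  (a) The amount in controversy is 282,000 dollars, above the USD 50,000 ceiling. Fails.
  (b) The plaintiff resides in Wynley. Not satisfied.
  (c) The claim is a property claim, not a consumer claim. Met.
  (d) No defendant is a corporation. The proviso rescues it, though: the claim is a property claim. Satisfied.
  → At least one condition fails; no jurisdiction.

the Superior Court of Thornwick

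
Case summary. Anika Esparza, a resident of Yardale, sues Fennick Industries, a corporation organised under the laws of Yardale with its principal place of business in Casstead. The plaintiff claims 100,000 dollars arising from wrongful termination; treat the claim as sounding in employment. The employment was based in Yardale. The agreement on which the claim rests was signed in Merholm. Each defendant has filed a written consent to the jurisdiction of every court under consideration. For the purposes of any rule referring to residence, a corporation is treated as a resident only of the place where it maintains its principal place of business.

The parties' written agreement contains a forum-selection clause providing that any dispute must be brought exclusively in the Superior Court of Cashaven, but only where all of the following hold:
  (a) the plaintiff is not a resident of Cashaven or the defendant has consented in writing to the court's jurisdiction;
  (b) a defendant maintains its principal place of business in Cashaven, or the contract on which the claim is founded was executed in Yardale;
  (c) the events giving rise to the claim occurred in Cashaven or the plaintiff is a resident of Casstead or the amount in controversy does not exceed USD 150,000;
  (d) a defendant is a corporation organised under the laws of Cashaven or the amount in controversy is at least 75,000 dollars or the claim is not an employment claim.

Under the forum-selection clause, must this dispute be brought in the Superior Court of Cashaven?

No

The Superior Court of Cashaven:
  (a) The plaintiff resides in Yardale, which is not Cashaven, which satisfies one of the alternatives. Met.
  (b) The corporate defendant(s) have their principal place of business in Casstead, not Cashaven; the contract was executed in Merholm, not Yardale — none of the alternatives is met. Fails.
  (c) The amount in controversy is $100,000, within the 150,000 dollars ceiling, so one alternative holds. Condition met.
  (d) The amount in controversy is USD 100,000, which meets the $75,000 floor — that alternative is enough. Met.
  → Forum clause is not triggered.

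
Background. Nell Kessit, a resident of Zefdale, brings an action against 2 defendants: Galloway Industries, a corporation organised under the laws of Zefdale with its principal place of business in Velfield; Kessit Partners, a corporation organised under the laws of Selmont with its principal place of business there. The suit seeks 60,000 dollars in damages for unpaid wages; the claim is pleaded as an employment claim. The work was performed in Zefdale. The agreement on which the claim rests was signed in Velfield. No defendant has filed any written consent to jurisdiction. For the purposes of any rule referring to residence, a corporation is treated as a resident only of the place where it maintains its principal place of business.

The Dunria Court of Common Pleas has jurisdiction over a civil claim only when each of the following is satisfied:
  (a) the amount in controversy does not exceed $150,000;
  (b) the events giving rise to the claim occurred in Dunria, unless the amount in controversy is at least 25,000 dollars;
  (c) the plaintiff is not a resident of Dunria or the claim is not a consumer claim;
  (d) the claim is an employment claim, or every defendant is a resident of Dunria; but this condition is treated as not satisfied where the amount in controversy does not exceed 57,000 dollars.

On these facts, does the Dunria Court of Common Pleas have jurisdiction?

The Dunria Court of Common Pleas:
  (a) The amount in controversy is $60,000, within the USD 150,000 ceiling. Satisfied.
  (b) The operative events occurred in Zefdale, not Dunria. However, the amount in controversy is $60,000, which meets the 25,000 dollars floor, so the 'unless' proviso supplies this condition. Condition met.
  (c) The plaintiff resides in Zefdale, which is not Dunria, so this disjunct is met. Condition met.
  (d) The claim is an employment claim, so this disjunct is met. The exception is not triggered, since the amount in controversy is USD 60,000, above the 57,000 dollars ceiling. Satisfied.
  → Every requirement is satisfied — jurisdiction.

Yes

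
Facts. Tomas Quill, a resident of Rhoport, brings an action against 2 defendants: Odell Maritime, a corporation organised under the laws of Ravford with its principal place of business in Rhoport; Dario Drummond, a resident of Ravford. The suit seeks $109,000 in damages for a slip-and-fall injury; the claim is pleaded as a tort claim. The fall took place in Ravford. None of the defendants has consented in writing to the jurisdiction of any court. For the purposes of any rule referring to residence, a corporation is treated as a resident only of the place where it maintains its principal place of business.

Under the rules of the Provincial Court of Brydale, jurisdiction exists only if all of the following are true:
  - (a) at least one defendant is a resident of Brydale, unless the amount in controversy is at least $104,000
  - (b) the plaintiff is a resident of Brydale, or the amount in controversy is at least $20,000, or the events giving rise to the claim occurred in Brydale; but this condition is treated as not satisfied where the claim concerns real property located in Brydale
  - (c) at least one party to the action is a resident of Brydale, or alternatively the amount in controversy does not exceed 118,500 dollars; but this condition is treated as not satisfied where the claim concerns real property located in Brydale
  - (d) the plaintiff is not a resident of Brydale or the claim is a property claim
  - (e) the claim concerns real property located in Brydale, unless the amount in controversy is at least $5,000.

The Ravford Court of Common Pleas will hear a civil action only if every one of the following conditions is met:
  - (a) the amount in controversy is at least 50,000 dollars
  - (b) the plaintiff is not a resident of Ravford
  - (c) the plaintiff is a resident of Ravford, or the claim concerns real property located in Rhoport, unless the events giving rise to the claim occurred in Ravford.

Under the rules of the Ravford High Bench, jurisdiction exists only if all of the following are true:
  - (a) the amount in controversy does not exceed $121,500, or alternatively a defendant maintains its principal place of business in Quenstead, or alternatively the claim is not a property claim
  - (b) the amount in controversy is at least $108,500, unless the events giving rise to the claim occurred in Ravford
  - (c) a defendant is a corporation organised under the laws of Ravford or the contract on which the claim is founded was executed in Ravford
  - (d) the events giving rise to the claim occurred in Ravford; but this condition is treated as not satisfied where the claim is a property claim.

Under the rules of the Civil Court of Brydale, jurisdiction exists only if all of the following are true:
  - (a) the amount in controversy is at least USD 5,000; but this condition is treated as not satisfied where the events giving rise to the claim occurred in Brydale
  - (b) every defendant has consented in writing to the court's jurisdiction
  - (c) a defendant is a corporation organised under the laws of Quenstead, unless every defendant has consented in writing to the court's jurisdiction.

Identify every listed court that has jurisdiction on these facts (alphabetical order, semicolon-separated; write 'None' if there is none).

the Provincial Court of Brydale; the Ravford Court of Common Pleas; the Ravford High Bench

The Provincial Court of Brydale:
  (a) No defendant resides in Brydale (they reside in Rhoport, Ravford). However, the amount in controversy is USD 109,000, which meets the USD 104,000 floor, so the 'unless' proviso supplies this condition. Satisfied.
  (b) The amount in controversy is USD 109,000, which meets the 20,000 dollars floor, so one alternative holds. The exception is not triggered, since the claim does not concern real property. Satisfied.
  (c) The amount in controversy is 109,000 dollars, within the $118,500 ceiling, so one alternative holds. The exception is not triggered, since the claim does not concern real property. Satisfied.
  (d) The plaintiff resides in Rhoport, which is not Brydale, so one alternative holds. Met.
  (e) The claim does not concern real property. However, the amount in controversy is 109,000 dollars, which meets the 5,000 dollars floor, so the 'unless' proviso supplies this condition. Met.
  → Every requirement is satisfied — jurisdiction.
The Ravford Court of Common Pleas:
  (a) The amount in controversy is USD 109,000, which meets the $50,000 floor. Met.
  (b) The plaintiff resides in Rhoport, which is not Ravford. Condition met.
  (c) The plaintiff resides in Rhoport, not Ravford; the claim does not concern real property — none of the alternatives is met. But the operative events occurred in Ravford, and the 'unless' clause therefore excuses the requirement. Met.
  → The court has jurisdiction.
The Ravford High Bench:
  (a) The amount in controversy is 109,000 dollars, within the $121,500 ceiling, which satisfies one of the alternatives. Condition met.
  (b) The amount in controversy is $109,000, which meets the 108,500 dollars floor. Satisfied.
  (c) Odell Maritime is organised under the laws of Ravford, so one alternative holds. Satisfied.
  (d) The operative events occurred in Ravford. The exception is not triggered, since the claim is a tort claim, not a property claim. Satisfied.
  → Every requirement is satisfied — jurisdiction.
The Civil Court of Brydale:
  (a) The amount in controversy is 109,000 dollars, which meets the $5,000 floor. And the carve-out is inapplicable — the operative events occurred in Ravford, not Brydale. Satisfied.
  (b) No such written consent has been filed. Condition not met.
  (c) The corporate defendant(s) are organised in Ravford, not Quenstead. The proviso offers no rescue either, since no such written consent has been filed. Not met.
  → At least one condition fails; no jurisdiction.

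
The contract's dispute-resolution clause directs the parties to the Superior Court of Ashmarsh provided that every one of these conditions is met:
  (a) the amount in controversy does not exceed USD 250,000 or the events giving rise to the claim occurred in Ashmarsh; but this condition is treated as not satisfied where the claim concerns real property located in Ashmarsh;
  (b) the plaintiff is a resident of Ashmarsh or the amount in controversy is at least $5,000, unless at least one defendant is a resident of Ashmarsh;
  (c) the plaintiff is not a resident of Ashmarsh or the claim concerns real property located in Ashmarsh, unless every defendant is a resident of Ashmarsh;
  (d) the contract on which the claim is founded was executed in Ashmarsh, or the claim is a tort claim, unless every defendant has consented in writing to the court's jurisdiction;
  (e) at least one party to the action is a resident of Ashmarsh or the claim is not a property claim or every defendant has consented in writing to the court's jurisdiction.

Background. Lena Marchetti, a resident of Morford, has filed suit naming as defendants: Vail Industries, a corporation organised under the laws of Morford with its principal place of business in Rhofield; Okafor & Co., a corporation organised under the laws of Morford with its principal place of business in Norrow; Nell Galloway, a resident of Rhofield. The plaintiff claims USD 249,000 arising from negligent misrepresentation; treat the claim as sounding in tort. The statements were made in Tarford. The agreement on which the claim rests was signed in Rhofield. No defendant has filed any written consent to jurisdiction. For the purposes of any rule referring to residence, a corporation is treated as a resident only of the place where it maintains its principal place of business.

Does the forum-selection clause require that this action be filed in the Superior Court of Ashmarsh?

Yes

The Superior Court of Ashmarsh:
  (a) The amount in controversy is USD 249,000, within the $250,000 ceiling, which satisfies one of the alternatives. The carve-out does not apply: the claim does not concern real property. Satisfied.
  (b) The amount in controversy is $249,000, which meets the USD 5,000 floor, which satisfies one of the alternatives. Condition met.
  (c) The plaintiff resides in Morford, which is not Ashmarsh, so this disjunct is met. Met.
  (d) The claim is a tort claim, so one alternative holds. Condition met.
  (e) The claim is a tort claim, not a property claim, so one alternative holds. Condition met.
  → The clause applies.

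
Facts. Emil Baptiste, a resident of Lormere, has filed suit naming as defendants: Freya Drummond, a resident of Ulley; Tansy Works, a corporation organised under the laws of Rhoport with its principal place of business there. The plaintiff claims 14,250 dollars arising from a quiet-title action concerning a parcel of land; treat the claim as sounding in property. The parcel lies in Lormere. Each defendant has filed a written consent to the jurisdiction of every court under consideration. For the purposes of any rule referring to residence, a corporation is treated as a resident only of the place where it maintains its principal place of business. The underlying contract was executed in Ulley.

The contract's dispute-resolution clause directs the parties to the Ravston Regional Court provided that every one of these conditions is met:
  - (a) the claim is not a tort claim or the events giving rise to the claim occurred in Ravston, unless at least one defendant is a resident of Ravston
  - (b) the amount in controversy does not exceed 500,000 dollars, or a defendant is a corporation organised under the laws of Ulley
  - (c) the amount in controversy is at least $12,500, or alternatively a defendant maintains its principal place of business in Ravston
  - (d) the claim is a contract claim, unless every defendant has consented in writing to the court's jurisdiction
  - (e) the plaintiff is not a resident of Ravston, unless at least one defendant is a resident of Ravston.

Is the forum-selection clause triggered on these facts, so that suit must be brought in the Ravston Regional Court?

Yes

The Ravston Regional Court:
  (a) The claim is a property claim, not a tort claim, so this disjunct is met. Condition met.
  (b) The amount in controversy is USD 14,250, within the USD 500,000 ceiling, so this disjunct is met. Satisfied.
  (c) The amount in controversy is $14,250, which meets the USD 12,500 floor, which satisfies one of the alternatives. Met.
  (d) The claim is a property claim, not a contract claim. However, every defendant has filed written consent, so the 'unless' proviso supplies this condition. Met.
  (e) The plaintiff resides in Lormere, which is not Ravston. Condition met.
  → The clause applies.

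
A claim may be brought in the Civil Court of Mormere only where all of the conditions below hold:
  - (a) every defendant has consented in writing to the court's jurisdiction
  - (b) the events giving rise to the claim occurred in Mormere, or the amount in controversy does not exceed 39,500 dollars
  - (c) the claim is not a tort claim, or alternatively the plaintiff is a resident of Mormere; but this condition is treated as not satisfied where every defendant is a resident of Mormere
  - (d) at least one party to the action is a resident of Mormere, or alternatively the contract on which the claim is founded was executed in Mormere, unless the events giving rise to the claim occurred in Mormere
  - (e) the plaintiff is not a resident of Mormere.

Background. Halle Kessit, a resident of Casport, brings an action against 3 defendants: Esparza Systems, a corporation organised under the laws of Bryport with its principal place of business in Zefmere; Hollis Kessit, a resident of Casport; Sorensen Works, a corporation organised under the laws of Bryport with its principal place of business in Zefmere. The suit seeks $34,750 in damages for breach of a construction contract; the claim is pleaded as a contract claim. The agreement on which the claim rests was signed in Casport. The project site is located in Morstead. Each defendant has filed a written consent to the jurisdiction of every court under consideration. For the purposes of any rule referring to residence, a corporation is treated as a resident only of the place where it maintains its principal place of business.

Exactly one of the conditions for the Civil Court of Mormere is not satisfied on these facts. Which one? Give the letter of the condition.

The Civil Court of Mormere:
  (a) Every defendant has filed written consent. Met.
  (b) The amount in controversy is 34,750 dollars, within the $39,500 ceiling, so one alternative holds. Satisfied.
  (c) The claim is a contract claim, not a tort claim — that alternative is enough. The exception is not triggered, since the defendants reside as follows — Esparza Systems in Zefmere, Hollis Kessit in Casport, Sorensen Works in Zefmere — not all in Mormere. Met.
  (d) No party resides in Mormere; the contract was executed in Casport, not Mormere — no alternative holds. Nor does the 'unless' clause help: the operative events occurred in Morstead, not Mormere. Condition not met.
  (e) The plaintiff resides in Casport, which is not Mormere. Condition met.
Only condition (d) fails.

(d)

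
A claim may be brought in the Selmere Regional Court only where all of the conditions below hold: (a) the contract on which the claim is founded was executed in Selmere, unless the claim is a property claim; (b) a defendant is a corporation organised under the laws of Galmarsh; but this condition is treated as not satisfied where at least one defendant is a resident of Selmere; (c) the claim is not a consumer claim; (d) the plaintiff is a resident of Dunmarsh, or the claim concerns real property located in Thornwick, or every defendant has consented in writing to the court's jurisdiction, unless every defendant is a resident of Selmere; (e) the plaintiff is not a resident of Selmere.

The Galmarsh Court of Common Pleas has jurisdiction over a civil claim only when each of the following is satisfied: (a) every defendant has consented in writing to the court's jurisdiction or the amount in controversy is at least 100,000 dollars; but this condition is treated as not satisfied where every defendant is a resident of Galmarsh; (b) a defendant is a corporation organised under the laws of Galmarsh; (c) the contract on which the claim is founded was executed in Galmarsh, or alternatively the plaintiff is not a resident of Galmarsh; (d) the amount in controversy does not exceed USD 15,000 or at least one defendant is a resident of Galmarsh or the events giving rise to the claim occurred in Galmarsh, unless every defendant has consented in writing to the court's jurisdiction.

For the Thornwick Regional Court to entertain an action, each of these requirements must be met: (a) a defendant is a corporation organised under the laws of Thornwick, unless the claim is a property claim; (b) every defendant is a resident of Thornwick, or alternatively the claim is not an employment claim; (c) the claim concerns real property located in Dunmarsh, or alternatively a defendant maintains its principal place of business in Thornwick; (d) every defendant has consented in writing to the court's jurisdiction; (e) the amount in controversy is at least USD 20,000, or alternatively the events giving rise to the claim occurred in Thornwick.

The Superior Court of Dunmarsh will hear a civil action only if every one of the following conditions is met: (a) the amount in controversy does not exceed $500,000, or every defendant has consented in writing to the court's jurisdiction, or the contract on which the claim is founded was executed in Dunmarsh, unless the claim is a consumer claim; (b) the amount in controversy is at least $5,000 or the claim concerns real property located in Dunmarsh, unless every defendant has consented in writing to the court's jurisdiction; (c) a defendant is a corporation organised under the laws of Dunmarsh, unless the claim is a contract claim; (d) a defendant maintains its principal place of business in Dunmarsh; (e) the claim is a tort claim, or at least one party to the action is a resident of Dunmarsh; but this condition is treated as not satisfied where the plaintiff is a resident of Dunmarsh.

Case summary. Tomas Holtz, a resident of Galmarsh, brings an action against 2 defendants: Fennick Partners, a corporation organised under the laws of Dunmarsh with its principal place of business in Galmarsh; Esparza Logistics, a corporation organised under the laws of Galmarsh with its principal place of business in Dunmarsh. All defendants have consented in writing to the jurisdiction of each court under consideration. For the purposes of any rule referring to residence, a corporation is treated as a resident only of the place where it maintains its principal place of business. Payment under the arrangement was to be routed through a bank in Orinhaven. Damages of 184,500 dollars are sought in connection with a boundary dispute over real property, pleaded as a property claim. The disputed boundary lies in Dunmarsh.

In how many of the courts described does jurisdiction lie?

3

The Selmere Regional Court:
  (a) No contract (and hence no place of execution) is alleged. But the claim is a property claim, and the 'unless' clause therefore excuses the requirement. Satisfied.
  (b) Esparza Logistics is organised under the laws of Galmarsh. The exception is not triggered, since no defendant resides in Selmere (they reside in Galmarsh, Dunmarsh). Condition met.
  (c) The claim is a property claim, not a consumer claim. Condition met.
  (d) Every defendant has filed written consent, which satisfies one of the alternatives. Satisfied.
  (e) The plaintiff resides in Galmarsh, which is not Selmere. Satisfied.
  → The court has jurisdiction.
The Galmarsh Court of Common Pleas:
  (a) Every defendant has filed written consent, so one alternative holds. The carve-out does not apply: the defendants reside as follows — Fennick Partners in Galmarsh, Esparza Logistics in Dunmarsh — not all in Galmarsh. Satisfied.
  (b) Esparza Logistics is organised under the laws of Galmarsh. Condition met.
  (c) No contract (and hence no place of execution) is alleged; the plaintiff resides in Galmarsh — none of the alternatives is met. Not satisfied.
  (d) Fennick Partners resides in Galmarsh — that alternative is enough. Satisfied.
  → Not every requirement is met — no jurisdiction.
The Thornwick Regional Court:
  (a) The corporate defendant(s) are organised in Dunmarsh, Galmarsh, not Thornwick. However, the claim is a property claim, so the 'unless' proviso supplies this condition. Condition met.
  (b) The claim is a property claim, not an employment claim, so one alternative holds. Condition met.
  (c) The property lies in Dunmarsh — that alternative is enough. Met.
  (d) Every defendant has filed written consent. Met.
  (e) The amount in controversy is 184,500 dollars, which meets the USD 20,000 floor, which satisfies one of the alternatives. Met.
  → Jurisdiction lies.
The Superior Court of Dunmarsh:
  (a) The amount in controversy is $184,500, within the USD 500,000 ceiling, so one alternative holds. Met.
  (b) The amount in controversy is $184,500, which meets the $5,000 floor, which satisfies one of the alternatives. Met.
  (c) Fennick Partners is organised under the laws of Dunmarsh. Satisfied.
  (d) Esparza Logistics has its principal place of business in Dunmarsh. Satisfied.
  (e) Esparza Logistics resides in Dunmarsh, which satisfies one of the alternatives. The exception is not triggered, since the plaintiff resides in Galmarsh, not Dunmarsh. Satisfied.
  → Every requirement is satisfied — jurisdiction.
Courts with jurisdiction: the Selmere Regional Court, the Thornwick Regional Court, the Superior Court of Dunmarsh — 3 in total.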